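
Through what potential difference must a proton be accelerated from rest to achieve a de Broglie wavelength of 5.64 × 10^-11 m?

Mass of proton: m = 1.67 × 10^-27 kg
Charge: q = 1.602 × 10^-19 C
2.58 × 10^-1 V

From λ = h/√(2mqV), we solve for V:

λ² = h²/(2mqV)
V = h²/(2mqλ²)
V = (6.626 × 10^-34 J·s)² / (2 × 1.67 × 10^-27 kg × 1.602 × 10^-19 C × (5.64 × 10^-11 m)²)
V = 2.58 × 10^-1 V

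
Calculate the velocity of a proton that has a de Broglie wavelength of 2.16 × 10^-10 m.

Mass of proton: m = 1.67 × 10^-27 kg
1.84 × 10^3 m/s

From the de Broglie relation λ = h/(mv), we solve for v:

v = h/(mλ)
v = (6.626 × 10^-34 J·s) / (1.67 × 10^-27 kg × 2.16 × 10^-10 m)
v = 1.84 × 10^3 m/s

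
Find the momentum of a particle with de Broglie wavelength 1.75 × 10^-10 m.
3.79 × 10^-24 kg·m/s

From the de Broglie relation λ = h/p, we solve for p:

p = h/λ
p = (6.626 × 10^-34 J·s) / (1.75 × 10^-10 m)
p = 3.79 × 10^-24 kg·m/s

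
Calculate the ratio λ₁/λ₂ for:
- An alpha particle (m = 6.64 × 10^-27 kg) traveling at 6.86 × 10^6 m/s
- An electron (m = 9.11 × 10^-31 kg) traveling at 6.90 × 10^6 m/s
λ₁/λ₂ = 1.38 × 10^-4

Using λ = h/(mv):

λ₁ = h/(m₁v₁) = 1.45 × 10^-14 m
λ₂ = h/(m₂v₂) = 1.05 × 10^-10 m

Ratio λ₁/λ₂ = (m₂v₂)/(m₁v₁)
         = (9.11 × 10^-31 kg × 6.90 × 10^6 m/s) / (6.64 × 10^-27 kg × 6.86 × 10^6 m/s)
         = 1.38 × 10^-4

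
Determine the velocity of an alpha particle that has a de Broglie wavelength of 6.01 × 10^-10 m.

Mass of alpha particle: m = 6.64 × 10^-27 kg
1.66 × 10^2 m/s

From the de Broglie relation λ = h/(mv), we solve for v:

v = h/(mλ)
v = (6.626 × 10^-34 J·s) / (6.64 × 10^-27 kg × 6.01 × 10^-10 m)
v = 1.66 × 10^2 m/s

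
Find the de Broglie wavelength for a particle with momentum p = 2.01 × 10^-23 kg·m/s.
3.30 × 10^-11 m

Using the de Broglie relation λ = h/p:

λ = h/p
λ = (6.626 × 10^-34 J·s) / (2.01 × 10^-23 kg·m/s)
λ = 3.30 × 10^-11 m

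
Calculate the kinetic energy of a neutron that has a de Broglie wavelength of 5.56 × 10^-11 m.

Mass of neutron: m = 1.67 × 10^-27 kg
4.25 × 10^-20 J (or 0.265 eV)

From λ = h/√(2mKE), we solve for KE:

λ² = h²/(2mKE)
KE = h²/(2mλ²)
KE = (6.626 × 10^-34 J·s)² / (2 × 1.67 × 10^-27 kg × (5.56 × 10^-11 m)²)
KE = 4.25 × 10^-20 J
KE = 0.265 eV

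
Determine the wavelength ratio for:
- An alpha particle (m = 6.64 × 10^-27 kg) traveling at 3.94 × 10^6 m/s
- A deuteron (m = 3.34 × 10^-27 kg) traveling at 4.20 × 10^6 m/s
λ₁/λ₂ = 0.536

Using λ = h/(mv):

λ₁ = h/(m₁v₁) = 2.53 × 10^-14 m
λ₂ = h/(m₂v₂) = 4.72 × 10^-14 m

Ratio λ₁/λ₂ = (m₂v₂)/(m₁v₁)
         = (3.34 × 10^-27 kg × 4.20 × 10^6 m/s) / (6.64 × 10^-27 kg × 3.94 × 10^6 m/s)
         = 0.536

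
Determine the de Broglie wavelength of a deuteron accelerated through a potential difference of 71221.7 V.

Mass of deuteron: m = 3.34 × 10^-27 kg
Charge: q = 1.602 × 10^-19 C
7.59 × 10^-14 m

When a particle is accelerated through voltage V, it gains kinetic energy KE = qV.

The de Broglie wavelength is then λ = h/√(2mqV):

λ = h/√(2mqV)
λ = (6.626 × 10^-34 J·s) / √(2 × 3.34 × 10^-27 kg × 1.602 × 10^-19 C × 71221.7 V)
λ = 7.59 × 10^-14 m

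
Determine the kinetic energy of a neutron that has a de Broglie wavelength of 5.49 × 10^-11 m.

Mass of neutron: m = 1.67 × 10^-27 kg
4.36 × 10^-20 J (or 0.272 eV)

From λ = h/√(2mKE), we solve for KE:

λ² = h²/(2mKE)
KE = h²/(2mλ²)
KE = (6.626 × 10^-34 J·s)² / (2 × 1.67 × 10^-27 kg × (5.49 × 10^-11 m)²)
KE = 4.36 × 10^-20 J
KE = 0.272 eV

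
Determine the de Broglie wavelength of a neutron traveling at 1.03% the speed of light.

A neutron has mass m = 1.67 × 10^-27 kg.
1.28 × 10^-13 m

Using the de Broglie relation λ = h/(mv):

v = 1.03% × c = 3.088 × 10^6 m/s

λ = h/(mv)
λ = (6.626 × 10^-34 J·s) / (1.67 × 10^-27 kg × 3.088 × 10^6 m/s)
λ = 1.28 × 10^-13 m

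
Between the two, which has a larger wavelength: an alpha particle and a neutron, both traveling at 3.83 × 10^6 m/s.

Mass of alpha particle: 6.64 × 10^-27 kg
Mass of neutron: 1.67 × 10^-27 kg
The neutron has the longer wavelength.

Using λ = h/(mv), since both particles have the same velocity, the wavelength depends only on mass.

For alpha particle: λ₁ = h/(m₁v) = 2.61 × 10^-14 m
For neutron: λ₂ = h/(m₂v) = 1.04 × 10^-13 m

Since λ ∝ 1/m at constant velocity, the lighter particle has the longer wavelength.

The neutron has the longer de Broglie wavelength.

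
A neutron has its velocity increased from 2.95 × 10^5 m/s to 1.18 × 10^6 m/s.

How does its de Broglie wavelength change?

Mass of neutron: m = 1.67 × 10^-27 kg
The wavelength decreases by a factor of 4.

Using λ = h/(mv):

Initial wavelength: λ₁ = h/(mv₁) = 1.34 × 10^-12 m
Final wavelength: λ₂ = h/(mv₂) = 3.36 × 10^-13 m

Since λ ∝ 1/v, when velocity increases by a factor of 4, the wavelength decreases by a factor of 4.

λ₂/λ₁ = v₁/v₂ = 1/4

The wavelength decreases by a factor of 4.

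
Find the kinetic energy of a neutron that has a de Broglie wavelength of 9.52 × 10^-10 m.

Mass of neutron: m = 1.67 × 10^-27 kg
1.45 × 10^-22 J (or 9.05 × 10^-4 eV)

From λ = h/√(2mKE), we solve for KE:

λ² = h²/(2mKE)
KE = h²/(2mλ²)
KE = (6.626 × 10^-34 J·s)² / (2 × 1.67 × 10^-27 kg × (9.52 × 10^-10 m)²)
KE = 1.45 × 10^-22 J
KE = 9.05 × 10^-4 eV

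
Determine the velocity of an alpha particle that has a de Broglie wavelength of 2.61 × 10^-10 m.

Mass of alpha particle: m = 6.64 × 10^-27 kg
3.82 × 10^2 m/s

From the de Broglie relation λ = h/(mv), we solve for v:

v = h/(mλ)
v = (6.626 × 10^-34 J·s) / (6.64 × 10^-27 kg × 2.61 × 10^-10 m)
v = 3.82 × 10^2 m/s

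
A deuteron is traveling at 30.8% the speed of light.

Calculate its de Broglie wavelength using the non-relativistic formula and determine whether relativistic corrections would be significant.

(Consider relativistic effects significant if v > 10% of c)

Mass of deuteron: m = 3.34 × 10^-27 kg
Yes, relativistic corrections are needed.

Using the non-relativistic de Broglie formula λ = h/(mv):

v = 30.8% × c = 9.234 × 10^7 m/s

λ = h/(mv)
λ = (6.626 × 10^-34 J·s) / (3.34 × 10^-27 kg × 9.234 × 10^7 m/s)
λ = 2.15 × 10^-15 m

Since v = 30.8% of c > 10% of c, relativistic corrections ARE significant and the actual wavelength would differ from this non-relativistic estimate.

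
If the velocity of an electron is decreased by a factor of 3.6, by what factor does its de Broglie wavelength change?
The wavelength increases by a factor of 3.6.

From λ = h/(mv), the wavelength is inversely proportional to velocity:

λ ∝ 1/v

If v → v/3.6, then λ → 3.6λ

When velocity is decreased by a factor of 3.6, the wavelength increases by a factor of 3.6.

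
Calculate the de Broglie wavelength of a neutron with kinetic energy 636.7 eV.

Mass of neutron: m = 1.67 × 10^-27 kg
1.14 × 10^-12 m

Using λ = h/√(2mKE):

First convert KE to Joules: KE = 636.7 eV = 1.020 × 10^-16 J

λ = h/√(2mKE)
λ = (6.626 × 10^-34 J·s) / √(2 × 1.67 × 10^-27 kg × 1.020 × 10^-16 J)
λ = 1.14 × 10^-12 m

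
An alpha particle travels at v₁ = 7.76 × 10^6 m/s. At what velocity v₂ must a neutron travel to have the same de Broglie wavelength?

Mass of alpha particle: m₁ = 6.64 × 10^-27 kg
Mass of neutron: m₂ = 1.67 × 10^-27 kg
v₂ = 3.09 × 10^7 m/s

For equal de Broglie wavelengths: λ₁ = λ₂

h/(m₁v₁) = h/(m₂v₂)
m₁v₁ = m₂v₂
v₂ = v₁ · (m₁/m₂)

v₂ = 7.76 × 10^6 m/s × (6.64 × 10^-27 kg / 1.67 × 10^-27 kg)
v₂ = 3.09 × 10^7 m/s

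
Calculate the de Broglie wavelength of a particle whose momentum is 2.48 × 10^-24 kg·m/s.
2.67 × 10^-10 m

Using the de Broglie relation λ = h/p:

λ = h/p
λ = (6.626 × 10^-34 J·s) / (2.48 × 10^-24 kg·m/s)
λ = 2.67 × 10^-10 m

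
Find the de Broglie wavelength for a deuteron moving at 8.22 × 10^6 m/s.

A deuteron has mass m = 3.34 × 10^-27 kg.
2.41 × 10^-14 m

Using the de Broglie relation λ = h/(mv):

λ = h/(mv)
λ = (6.626 × 10^-34 J·s) / (3.34 × 10^-27 kg × 8.22 × 10^6 m/s)
λ = 2.41 × 10^-14 m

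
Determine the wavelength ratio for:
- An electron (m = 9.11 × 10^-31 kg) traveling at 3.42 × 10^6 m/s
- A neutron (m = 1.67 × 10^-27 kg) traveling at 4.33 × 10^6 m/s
λ₁/λ₂ = 2.32 × 10^3

Using λ = h/(mv):

λ₁ = h/(m₁v₁) = 2.13 × 10^-10 m
λ₂ = h/(m₂v₂) = 9.16 × 10^-14 m

Ratio λ₁/λ₂ = (m₂v₂)/(m₁v₁)
         = (1.67 × 10^-27 kg × 4.33 × 10^6 m/s) / (9.11 × 10^-31 kg × 3.42 × 10^6 m/s)
         = 2.32 × 10^3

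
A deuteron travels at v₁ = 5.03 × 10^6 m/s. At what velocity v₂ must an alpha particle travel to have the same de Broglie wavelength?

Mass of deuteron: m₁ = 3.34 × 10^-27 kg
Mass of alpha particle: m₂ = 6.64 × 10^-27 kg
v₂ = 2.53 × 10^6 m/s

For equal de Broglie wavelengths: λ₁ = λ₂

h/(m₁v₁) = h/(m₂v₂)
m₁v₁ = m₂v₂
v₂ = v₁ · (m₁/m₂)

v₂ = 5.03 × 10^6 m/s × (3.34 × 10^-27 kg / 6.64 × 10^-27 kg)
v₂ = 2.53 × 10^6 m/s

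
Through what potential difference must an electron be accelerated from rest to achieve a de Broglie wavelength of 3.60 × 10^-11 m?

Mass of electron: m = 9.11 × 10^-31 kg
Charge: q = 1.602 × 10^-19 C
1.16 × 10^3 V

From λ = h/√(2mqV), we solve for V:

λ² = h²/(2mqV)
V = h²/(2mqλ²)
V = (6.626 × 10^-34 J·s)² / (2 × 9.11 × 10^-31 kg × 1.602 × 10^-19 C × (3.60 × 10^-11 m)²)
V = 1.16 × 10^3 V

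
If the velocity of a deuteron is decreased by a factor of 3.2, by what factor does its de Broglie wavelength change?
The wavelength increases by a factor of 3.2.

From λ = h/(mv), the wavelength is inversely proportional to velocity:

λ ∝ 1/v

If v → v/3.2, then λ → 3.2λ

When velocity is decreased by a factor of 3.2, the wavelength increases by a factor of 3.2.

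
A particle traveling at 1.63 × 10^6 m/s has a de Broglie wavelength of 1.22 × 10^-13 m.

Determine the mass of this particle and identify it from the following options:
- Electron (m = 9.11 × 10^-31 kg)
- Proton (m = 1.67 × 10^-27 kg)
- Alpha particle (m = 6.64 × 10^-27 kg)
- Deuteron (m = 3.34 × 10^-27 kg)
The particle is a deuteron.

From λ = h/(mv), solve for mass:

m = h/(λv)
m = (6.626 × 10^-34 J·s) / (1.22 × 10^-13 m × 1.63 × 10^6 m/s)
m = 3.33 × 10^-27 kg

Comparing with the listed masses, this is closest to a deuteron.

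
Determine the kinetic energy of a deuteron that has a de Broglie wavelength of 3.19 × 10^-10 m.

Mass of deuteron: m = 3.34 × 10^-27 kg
6.46 × 10^-22 J (or 4.03 × 10^-3 eV)

From λ = h/√(2mKE), we solve for KE:

λ² = h²/(2mKE)
KE = h²/(2mλ²)
KE = (6.626 × 10^-34 J·s)² / (2 × 3.34 × 10^-27 kg × (3.19 × 10^-10 m)²)
KE = 6.46 × 10^-22 J
KE = 4.03 × 10^-3 eV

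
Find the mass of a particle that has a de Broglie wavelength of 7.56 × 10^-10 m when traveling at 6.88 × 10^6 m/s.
1.27 × 10^-31 kg

From the de Broglie relation λ = h/(mv), we solve for m:

m = h/(λv)
m = (6.626 × 10^-34 J·s) / (7.56 × 10^-10 m × 6.88 × 10^6 m/s)
m = 1.27 × 10^-31 kg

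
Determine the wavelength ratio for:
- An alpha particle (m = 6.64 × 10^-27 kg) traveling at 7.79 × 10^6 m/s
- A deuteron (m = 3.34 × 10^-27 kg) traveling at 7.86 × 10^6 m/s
λ₁/λ₂ = 0.508

Using λ = h/(mv):

λ₁ = h/(m₁v₁) = 1.28 × 10^-14 m
λ₂ = h/(m₂v₂) = 2.52 × 10^-14 m

Ratio λ₁/λ₂ = (m₂v₂)/(m₁v₁)
         = (3.34 × 10^-27 kg × 7.86 × 10^6 m/s) / (6.64 × 10^-27 kg × 7.79 × 10^6 m/s)
         = 0.508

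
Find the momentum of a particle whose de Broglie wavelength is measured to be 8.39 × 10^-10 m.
7.90 × 10^-25 kg·m/s

From the de Broglie relation λ = h/p, we solve for p:

p = h/λ
p = (6.626 × 10^-34 J·s) / (8.39 × 10^-10 m)
p = 7.90 × 10^-25 kg·m/s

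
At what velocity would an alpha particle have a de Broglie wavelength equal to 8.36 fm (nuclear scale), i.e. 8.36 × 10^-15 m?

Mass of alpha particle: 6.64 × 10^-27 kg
1.19 × 10^7 m/s

From λ = h/(mv), solve for v:

v = h/(mλ)
v = (6.626 × 10^-34 J·s) / (6.64 × 10^-27 kg × 8.36 × 10^-15 m)
v = 1.19 × 10^7 m/s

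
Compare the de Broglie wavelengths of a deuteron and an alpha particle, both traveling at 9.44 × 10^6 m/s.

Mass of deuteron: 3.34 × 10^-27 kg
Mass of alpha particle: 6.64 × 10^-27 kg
The deuteron has the longer wavelength.

Using λ = h/(mv), since both particles have the same velocity, the wavelength depends only on mass.

For deuteron: λ₁ = h/(m₁v) = 2.10 × 10^-14 m
For alpha particle: λ₂ = h/(m₂v) = 1.06 × 10^-14 m

Since λ ∝ 1/m at constant velocity, the lighter particle has the longer wavelength.

The deuteron has the longer de Broglie wavelength.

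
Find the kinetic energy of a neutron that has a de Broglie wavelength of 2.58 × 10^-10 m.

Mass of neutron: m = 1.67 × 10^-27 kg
1.97 × 10^-21 J (or 0.0123 eV)

From λ = h/√(2mKE), we solve for KE:

λ² = h²/(2mKE)
KE = h²/(2mλ²)
KE = (6.626 × 10^-34 J·s)² / (2 × 1.67 × 10^-27 kg × (2.58 × 10^-10 m)²)
KE = 1.97 × 10^-21 J
KE = 0.0123 eV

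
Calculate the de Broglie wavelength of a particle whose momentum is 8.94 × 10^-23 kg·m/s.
7.41 × 10^-12 m

Using the de Broglie relation λ = h/p:

λ = h/p
λ = (6.626 × 10^-34 J·s) / (8.94 × 10^-23 kg·m/s)
λ = 7.41 × 10^-12 m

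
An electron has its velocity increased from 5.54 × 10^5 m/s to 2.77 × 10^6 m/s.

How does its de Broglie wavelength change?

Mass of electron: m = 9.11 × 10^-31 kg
The wavelength decreases by a factor of 5.

Using λ = h/(mv):

Initial wavelength: λ₁ = h/(mv₁) = 1.31 × 10^-9 m
Final wavelength: λ₂ = h/(mv₂) = 2.63 × 10^-10 m

Since λ ∝ 1/v, when velocity increases by a factor of 5, the wavelength decreases by a factor of 5.

λ₂/λ₁ = v₁/v₂ = 1/5

The wavelength decreases by a factor of 5.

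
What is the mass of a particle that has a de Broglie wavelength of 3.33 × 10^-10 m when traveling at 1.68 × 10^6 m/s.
1.18 × 10^-30 kg

From the de Broglie relation λ = h/(mv), we solve for m:

m = h/(λv)
m = (6.626 × 10^-34 J·s) / (3.33 × 10^-10 m × 1.68 × 10^6 m/s)
m = 1.18 × 10^-30 kg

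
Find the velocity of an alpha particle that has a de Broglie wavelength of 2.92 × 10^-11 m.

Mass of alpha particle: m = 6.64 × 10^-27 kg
3.42 × 10^3 m/s

From the de Broglie relation λ = h/(mv), we solve for v:

v = h/(mλ)
v = (6.626 × 10^-34 J·s) / (6.64 × 10^-27 kg × 2.92 × 10^-11 m)
v = 3.42 × 10^3 m/s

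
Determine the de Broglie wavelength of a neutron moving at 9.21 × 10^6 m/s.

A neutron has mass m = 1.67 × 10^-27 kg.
4.31 × 10^-14 m

Using the de Broglie relation λ = h/(mv):

λ = h/(mv)
λ = (6.626 × 10^-34 J·s) / (1.67 × 10^-27 kg × 9.21 × 10^6 m/s)
λ = 4.31 × 10^-14 m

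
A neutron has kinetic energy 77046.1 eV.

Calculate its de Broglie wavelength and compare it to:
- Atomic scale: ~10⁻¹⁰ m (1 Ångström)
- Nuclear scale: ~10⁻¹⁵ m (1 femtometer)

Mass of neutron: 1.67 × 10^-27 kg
λ = 1.03 × 10^-13 m, which is between nuclear and atomic scales.

Using λ = h/√(2mKE):

KE = 77046.1 eV = 1.234 × 10^-14 J

λ = h/√(2mKE)
λ = (6.626 × 10^-34 J·s) / √(2 × 1.67 × 10^-27 kg × 1.234 × 10^-14 J)
λ = 1.03 × 10^-13 m

Comparison:
- Atomic scale (10⁻¹⁰ m): λ is 0.001× this size
- Nuclear scale (10⁻¹⁵ m): λ is 1e+02× this size

The wavelength is between nuclear and atomic scales.

This wavelength is appropriate for probing atomic structure but too large for nuclear physics experiments.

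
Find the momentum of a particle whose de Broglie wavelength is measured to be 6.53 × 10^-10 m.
1.01 × 10^-24 kg·m/s

From the de Broglie relation λ = h/p, we solve for p:

p = h/λ
p = (6.626 × 10^-34 J·s) / (6.53 × 10^-10 m)
p = 1.01 × 10^-24 kg·m/s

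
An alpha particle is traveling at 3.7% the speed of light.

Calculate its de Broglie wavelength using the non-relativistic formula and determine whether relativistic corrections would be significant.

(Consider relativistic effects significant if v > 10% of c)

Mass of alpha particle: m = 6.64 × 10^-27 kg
No, relativistic corrections are not needed.

Using the non-relativistic de Broglie formula λ = h/(mv):

v = 3.7% × c = 1.109 × 10^7 m/s

λ = h/(mv)
λ = (6.626 × 10^-34 J·s) / (6.64 × 10^-27 kg × 1.109 × 10^7 m/s)
λ = 9.00 × 10^-15 m

Since v = 3.7% of c < 10% of c, relativistic corrections are NOT significant and this non-relativistic result is a good approximation.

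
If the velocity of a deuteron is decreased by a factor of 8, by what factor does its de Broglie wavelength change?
The wavelength increases by a factor of 8.

From λ = h/(mv), the wavelength is inversely proportional to velocity:

λ ∝ 1/v

If v → v/8, then λ → 8λ

When velocity is decreased by a factor of 8, the wavelength increases by a factor of 8.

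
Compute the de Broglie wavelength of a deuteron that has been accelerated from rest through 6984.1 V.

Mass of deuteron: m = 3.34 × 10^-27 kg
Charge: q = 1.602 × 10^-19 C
2.42 × 10^-13 m

When a particle is accelerated through voltage V, it gains kinetic energy KE = qV.

The de Broglie wavelength is then λ = h/√(2mqV):

λ = h/√(2mqV)
λ = (6.626 × 10^-34 J·s) / √(2 × 3.34 × 10^-27 kg × 1.602 × 10^-19 C × 6984.1 V)
λ = 2.42 × 10^-13 m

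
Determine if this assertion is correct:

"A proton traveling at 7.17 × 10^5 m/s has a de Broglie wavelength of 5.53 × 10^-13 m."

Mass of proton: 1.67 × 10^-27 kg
True

The claim is correct.

Using λ = h/(mv):
λ = (6.626 × 10^-34 J·s) / (1.67 × 10^-27 kg × 7.17 × 10^5 m/s)
λ = 5.53 × 10^-13 m

This matches the claimed value.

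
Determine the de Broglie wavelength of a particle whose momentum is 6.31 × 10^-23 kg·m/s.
1.05 × 10^-11 m

Using the de Broglie relation λ = h/p:

λ = h/p
λ = (6.626 × 10^-34 J·s) / (6.31 × 10^-23 kg·m/s)
λ = 1.05 × 10^-11 m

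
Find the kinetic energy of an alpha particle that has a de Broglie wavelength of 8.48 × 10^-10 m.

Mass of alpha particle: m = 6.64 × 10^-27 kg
4.60 × 10^-23 J (or 2.87 × 10^-4 eV)

From λ = h/√(2mKE), we solve for KE:

λ² = h²/(2mKE)
KE = h²/(2mλ²)
KE = (6.626 × 10^-34 J·s)² / (2 × 6.64 × 10^-27 kg × (8.48 × 10^-10 m)²)
KE = 4.60 × 10^-23 J
KE = 2.87 × 10^-4 eV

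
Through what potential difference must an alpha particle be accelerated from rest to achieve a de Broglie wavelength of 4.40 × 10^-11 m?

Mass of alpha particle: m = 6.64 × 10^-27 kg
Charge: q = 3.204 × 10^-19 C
5.33 × 10^-2 V

From λ = h/√(2mqV), we solve for V:

λ² = h²/(2mqV)
V = h²/(2mqλ²)
V = (6.626 × 10^-34 J·s)² / (2 × 6.64 × 10^-27 kg × 3.204 × 10^-19 C × (4.40 × 10^-11 m)²)
V = 5.33 × 10^-2 V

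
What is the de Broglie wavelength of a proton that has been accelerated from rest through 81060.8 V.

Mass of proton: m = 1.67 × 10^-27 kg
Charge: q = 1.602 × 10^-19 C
1.01 × 10^-13 m

When a particle is accelerated through voltage V, it gains kinetic energy KE = qV.

The de Broglie wavelength is then λ = h/√(2mqV):

λ = h/√(2mqV)
λ = (6.626 × 10^-34 J·s) / √(2 × 1.67 × 10^-27 kg × 1.602 × 10^-19 C × 81060.8 V)
λ = 1.01 × 10^-13 m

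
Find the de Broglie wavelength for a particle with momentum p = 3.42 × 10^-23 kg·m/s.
1.94 × 10^-11 m

Using the de Broglie relation λ = h/p:

λ = h/p
λ = (6.626 × 10^-34 J·s) / (3.42 × 10^-23 kg·m/s)
λ = 1.94 × 10^-11 m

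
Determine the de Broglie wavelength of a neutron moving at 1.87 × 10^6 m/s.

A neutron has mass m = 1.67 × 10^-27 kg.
2.12 × 10^-13 m

Using the de Broglie relation λ = h/(mv):

λ = h/(mv)
λ = (6.626 × 10^-34 J·s) / (1.67 × 10^-27 kg × 1.87 × 10^6 m/s)
λ = 2.12 × 10^-13 m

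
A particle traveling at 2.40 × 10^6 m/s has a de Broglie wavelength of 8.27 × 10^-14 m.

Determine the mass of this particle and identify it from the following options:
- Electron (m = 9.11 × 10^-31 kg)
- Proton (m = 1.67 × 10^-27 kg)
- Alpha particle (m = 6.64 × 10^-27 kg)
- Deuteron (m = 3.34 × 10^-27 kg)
The particle is a deuteron.

From λ = h/(mv), solve for mass:

m = h/(λv)
m = (6.626 × 10^-34 J·s) / (8.27 × 10^-14 m × 2.40 × 10^6 m/s)
m = 3.34 × 10^-27 kg

Comparing with the listed masses, this is closest to a deuteron.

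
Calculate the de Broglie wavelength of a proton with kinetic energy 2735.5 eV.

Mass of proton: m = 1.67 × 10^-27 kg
5.48 × 10^-13 m

Using λ = h/√(2mKE):

First convert KE to Joules: KE = 2735.5 eV = 4.383 × 10^-16 J

λ = h/√(2mKE)
λ = (6.626 × 10^-34 J·s) / √(2 × 1.67 × 10^-27 kg × 4.383 × 10^-16 J)
λ = 5.48 × 10^-13 m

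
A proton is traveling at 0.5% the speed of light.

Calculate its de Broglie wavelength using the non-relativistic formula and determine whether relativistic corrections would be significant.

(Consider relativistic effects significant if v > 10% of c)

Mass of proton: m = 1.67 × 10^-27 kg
No, relativistic corrections are not needed.

Using the non-relativistic de Broglie formula λ = h/(mv):

v = 0.5% × c = 1.499 × 10^6 m/s

λ = h/(mv)
λ = (6.626 × 10^-34 J·s) / (1.67 × 10^-27 kg × 1.499 × 10^6 m/s)
λ = 2.65 × 10^-13 m

Since v = 0.5% of c < 10% of c, relativistic corrections are NOT significant and this non-relativistic result is a good approximation.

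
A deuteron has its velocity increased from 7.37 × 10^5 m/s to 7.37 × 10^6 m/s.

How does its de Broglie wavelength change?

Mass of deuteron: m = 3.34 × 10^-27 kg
The wavelength decreases by a factor of 10.

Using λ = h/(mv):

Initial wavelength: λ₁ = h/(mv₁) = 2.69 × 10^-13 m
Final wavelength: λ₂ = h/(mv₂) = 2.69 × 10^-14 m

Since λ ∝ 1/v, when velocity increases by a factor of 10, the wavelength decreases by a factor of 10.

λ₂/λ₁ = v₁/v₂ = 1/10

The wavelength decreases by a factor of 10.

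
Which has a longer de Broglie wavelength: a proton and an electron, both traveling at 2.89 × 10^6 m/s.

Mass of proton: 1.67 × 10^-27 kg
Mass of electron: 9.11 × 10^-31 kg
The electron has the longer wavelength.

Using λ = h/(mv), since both particles have the same velocity, the wavelength depends only on mass.

For proton: λ₁ = h/(m₁v) = 1.37 × 10^-13 m
For electron: λ₂ = h/(m₂v) = 2.52 × 10^-10 m

Since λ ∝ 1/m at constant velocity, the lighter particle has the longer wavelength.

The electron has the longer de Broglie wavelength.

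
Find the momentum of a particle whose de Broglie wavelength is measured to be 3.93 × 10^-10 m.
1.69 × 10^-24 kg·m/s

From the de Broglie relation λ = h/p, we solve for p:

p = h/λ
p = (6.626 × 10^-34 J·s) / (3.93 × 10^-10 m)
p = 1.69 × 10^-24 kg·m/s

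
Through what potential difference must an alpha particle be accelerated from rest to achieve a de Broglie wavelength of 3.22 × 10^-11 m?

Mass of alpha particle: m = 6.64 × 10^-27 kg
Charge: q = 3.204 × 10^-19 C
9.95 × 10^-2 V

From λ = h/√(2mqV), we solve for V:

λ² = h²/(2mqV)
V = h²/(2mqλ²)
V = (6.626 × 10^-34 J·s)² / (2 × 6.64 × 10^-27 kg × 3.204 × 10^-19 C × (3.22 × 10^-11 m)²)
V = 9.95 × 10^-2 V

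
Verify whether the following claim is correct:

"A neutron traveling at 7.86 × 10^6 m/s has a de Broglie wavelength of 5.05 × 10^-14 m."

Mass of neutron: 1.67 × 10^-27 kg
True

The claim is correct.

Using λ = h/(mv):
λ = (6.626 × 10^-34 J·s) / (1.67 × 10^-27 kg × 7.86 × 10^6 m/s)
λ = 5.05 × 10^-14 m

This matches the claimed value.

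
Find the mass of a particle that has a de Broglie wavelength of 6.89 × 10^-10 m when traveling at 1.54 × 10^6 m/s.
6.24 × 10^-31 kg

From the de Broglie relation λ = h/(mv), we solve for m:

m = h/(λv)
m = (6.626 × 10^-34 J·s) / (6.89 × 10^-10 m × 1.54 × 10^6 m/s)
m = 6.24 × 10^-31 kg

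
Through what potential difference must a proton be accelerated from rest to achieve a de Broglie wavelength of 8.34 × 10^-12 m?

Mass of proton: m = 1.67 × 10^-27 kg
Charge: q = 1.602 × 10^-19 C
11.8 V

From λ = h/√(2mqV), we solve for V:

λ² = h²/(2mqV)
V = h²/(2mqλ²)
V = (6.626 × 10^-34 J·s)² / (2 × 1.67 × 10^-27 kg × 1.602 × 10^-19 C × (8.34 × 10^-12 m)²)
V = 11.8 V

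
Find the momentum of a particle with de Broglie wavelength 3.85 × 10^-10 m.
1.72 × 10^-24 kg·m/s

From the de Broglie relation λ = h/p, we solve for p:

p = h/λ
p = (6.626 × 10^-34 J·s) / (3.85 × 10^-10 m)
p = 1.72 × 10^-24 kg·m/s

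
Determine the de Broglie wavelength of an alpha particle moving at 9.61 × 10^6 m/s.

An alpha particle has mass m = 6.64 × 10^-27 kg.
1.04 × 10^-14 m

Using the de Broglie relation λ = h/(mv):

λ = h/(mv)
λ = (6.626 × 10^-34 J·s) / (6.64 × 10^-27 kg × 9.61 × 10^6 m/s)
λ = 1.04 × 10^-14 m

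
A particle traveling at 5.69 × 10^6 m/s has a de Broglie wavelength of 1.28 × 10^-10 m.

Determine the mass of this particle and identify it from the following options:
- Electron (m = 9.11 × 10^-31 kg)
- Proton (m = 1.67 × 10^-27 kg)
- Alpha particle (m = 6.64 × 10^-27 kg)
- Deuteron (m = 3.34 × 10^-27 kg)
The particle is an electron.

From λ = h/(mv), solve for mass:

m = h/(λv)
m = (6.626 × 10^-34 J·s) / (1.28 × 10^-10 m × 5.69 × 10^6 m/s)
m = 9.10 × 10^-31 kg

Comparing with the listed masses, this is closest to an electron.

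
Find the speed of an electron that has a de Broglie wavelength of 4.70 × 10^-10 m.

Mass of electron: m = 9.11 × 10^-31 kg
1.55 × 10^6 m/s

From the de Broglie relation λ = h/(mv), we solve for v:

v = h/(mλ)
v = (6.626 × 10^-34 J·s) / (9.11 × 10^-31 kg × 4.70 × 10^-10 m)
v = 1.55 × 10^6 m/s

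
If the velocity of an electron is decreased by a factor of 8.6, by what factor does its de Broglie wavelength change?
The wavelength increases by a factor of 8.6.

From λ = h/(mv), the wavelength is inversely proportional to velocity:

λ ∝ 1/v

If v → v/8.6, then λ → 8.6λ

When velocity is decreased by a factor of 8.6, the wavelength increases by a factor of 8.6.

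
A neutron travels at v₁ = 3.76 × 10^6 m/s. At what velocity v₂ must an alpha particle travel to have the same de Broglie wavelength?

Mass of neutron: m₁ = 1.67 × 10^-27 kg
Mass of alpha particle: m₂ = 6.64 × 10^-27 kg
v₂ = 9.46 × 10^5 m/s

For equal de Broglie wavelengths: λ₁ = λ₂

h/(m₁v₁) = h/(m₂v₂)
m₁v₁ = m₂v₂
v₂ = v₁ · (m₁/m₂)

v₂ = 3.76 × 10^6 m/s × (1.67 × 10^-27 kg / 6.64 × 10^-27 kg)
v₂ = 9.46 × 10^5 m/s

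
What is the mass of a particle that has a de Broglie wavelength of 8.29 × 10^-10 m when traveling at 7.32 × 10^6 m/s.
1.09 × 10^-31 kg

From the de Broglie relation λ = h/(mv), we solve for m:

m = h/(λv)
m = (6.626 × 10^-34 J·s) / (8.29 × 10^-10 m × 7.32 × 10^6 m/s)
m = 1.09 × 10^-31 kg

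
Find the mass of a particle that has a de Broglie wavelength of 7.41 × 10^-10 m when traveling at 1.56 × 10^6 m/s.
5.73 × 10^-31 kg

From the de Broglie relation λ = h/(mv), we solve for m:

m = h/(λv)
m = (6.626 × 10^-34 J·s) / (7.41 × 10^-10 m × 1.56 × 10^6 m/s)
m = 5.73 × 10^-31 kg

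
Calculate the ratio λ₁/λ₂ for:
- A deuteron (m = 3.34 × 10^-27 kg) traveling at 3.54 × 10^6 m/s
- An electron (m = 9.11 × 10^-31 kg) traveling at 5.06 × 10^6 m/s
λ₁/λ₂ = 3.90 × 10^-4

Using λ = h/(mv):

λ₁ = h/(m₁v₁) = 5.60 × 10^-14 m
λ₂ = h/(m₂v₂) = 1.44 × 10^-10 m

Ratio λ₁/λ₂ = (m₂v₂)/(m₁v₁)
         = (9.11 × 10^-31 kg × 5.06 × 10^6 m/s) / (3.34 × 10^-27 kg × 3.54 × 10^6 m/s)
         = 3.90 × 10^-4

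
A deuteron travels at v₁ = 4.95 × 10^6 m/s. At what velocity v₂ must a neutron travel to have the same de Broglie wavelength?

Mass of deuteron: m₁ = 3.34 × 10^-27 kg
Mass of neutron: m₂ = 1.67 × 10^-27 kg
v₂ = 9.90 × 10^6 m/s

For equal de Broglie wavelengths: λ₁ = λ₂

h/(m₁v₁) = h/(m₂v₂)
m₁v₁ = m₂v₂
v₂ = v₁ · (m₁/m₂)

v₂ = 4.95 × 10^6 m/s × (3.34 × 10^-27 kg / 1.67 × 10^-27 kg)
v₂ = 9.90 × 10^6 m/s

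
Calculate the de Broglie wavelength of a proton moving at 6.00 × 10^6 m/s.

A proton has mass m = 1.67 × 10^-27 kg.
6.61 × 10^-14 m

Using the de Broglie relation λ = h/(mv):

λ = h/(mv)
λ = (6.626 × 10^-34 J·s) / (1.67 × 10^-27 kg × 6.00 × 10^6 m/s)
λ = 6.61 × 10^-14 m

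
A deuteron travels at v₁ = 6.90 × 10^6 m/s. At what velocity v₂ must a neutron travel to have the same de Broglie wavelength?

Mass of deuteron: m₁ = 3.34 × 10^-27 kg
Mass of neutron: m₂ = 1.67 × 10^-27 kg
v₂ = 1.38 × 10^7 m/s

For equal de Broglie wavelengths: λ₁ = λ₂

h/(m₁v₁) = h/(m₂v₂)
m₁v₁ = m₂v₂
v₂ = v₁ · (m₁/m₂)

v₂ = 6.90 × 10^6 m/s × (3.34 × 10^-27 kg / 1.67 × 10^-27 kg)
v₂ = 1.38 × 10^7 m/s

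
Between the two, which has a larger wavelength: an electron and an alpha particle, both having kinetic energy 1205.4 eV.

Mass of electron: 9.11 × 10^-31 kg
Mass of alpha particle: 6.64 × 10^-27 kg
The electron has the longer wavelength.

Using λ = h/√(2mKE):

For electron: λ₁ = h/√(2m₁KE) = 3.53 × 10^-11 m
For alpha particle: λ₂ = h/√(2m₂KE) = 4.14 × 10^-13 m

Since λ ∝ 1/√m at constant kinetic energy, the lighter particle has the longer wavelength.

The electron has the longer de Broglie wavelength.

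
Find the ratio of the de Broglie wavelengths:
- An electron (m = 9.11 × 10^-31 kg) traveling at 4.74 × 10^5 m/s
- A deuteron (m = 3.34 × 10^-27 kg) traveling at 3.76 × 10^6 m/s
λ₁/λ₂ = 2.91 × 10^4

Using λ = h/(mv):

λ₁ = h/(m₁v₁) = 1.53 × 10^-9 m
λ₂ = h/(m₂v₂) = 5.28 × 10^-14 m

Ratio λ₁/λ₂ = (m₂v₂)/(m₁v₁)
         = (3.34 × 10^-27 kg × 3.76 × 10^6 m/s) / (9.11 × 10^-31 kg × 4.74 × 10^5 m/s)
         = 2.91 × 10^4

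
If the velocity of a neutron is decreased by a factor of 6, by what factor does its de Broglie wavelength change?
The wavelength increases by a factor of 6.

From λ = h/(mv), the wavelength is inversely proportional to velocity:

λ ∝ 1/v

If v → v/6, then λ → 6λ

When velocity is decreased by a factor of 6, the wavelength increases by a factor of 6.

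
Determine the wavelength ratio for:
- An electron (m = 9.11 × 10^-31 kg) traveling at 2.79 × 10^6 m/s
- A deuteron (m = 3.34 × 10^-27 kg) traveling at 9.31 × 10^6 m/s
λ₁/λ₂ = 1.22 × 10^4

Using λ = h/(mv):

λ₁ = h/(m₁v₁) = 2.61 × 10^-10 m
λ₂ = h/(m₂v₂) = 2.13 × 10^-14 m

Ratio λ₁/λ₂ = (m₂v₂)/(m₁v₁)
         = (3.34 × 10^-27 kg × 9.31 × 10^6 m/s) / (9.11 × 10^-31 kg × 2.79 × 10^6 m/s)
         = 1.22 × 10^4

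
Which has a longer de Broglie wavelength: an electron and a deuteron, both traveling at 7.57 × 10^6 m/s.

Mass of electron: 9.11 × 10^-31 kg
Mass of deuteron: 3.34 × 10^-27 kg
The electron has the longer wavelength.

Using λ = h/(mv), since both particles have the same velocity, the wavelength depends only on mass.

For electron: λ₁ = h/(m₁v) = 9.61 × 10^-11 m
For deuteron: λ₂ = h/(m₂v) = 2.62 × 10^-14 m

Since λ ∝ 1/m at constant velocity, the lighter particle has the longer wavelength.

The electron has the longer de Broglie wavelength.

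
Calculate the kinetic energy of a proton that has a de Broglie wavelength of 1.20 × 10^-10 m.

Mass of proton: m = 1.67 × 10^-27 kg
9.13 × 10^-21 J (or 0.0570 eV)

From λ = h/√(2mKE), we solve for KE:

λ² = h²/(2mKE)
KE = h²/(2mλ²)
KE = (6.626 × 10^-34 J·s)² / (2 × 1.67 × 10^-27 kg × (1.20 × 10^-10 m)²)
KE = 9.13 × 10^-21 J
KE = 0.0570 eV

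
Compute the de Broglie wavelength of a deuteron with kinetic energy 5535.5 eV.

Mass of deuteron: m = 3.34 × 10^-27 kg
2.72 × 10^-13 m

Using λ = h/√(2mKE):

First convert KE to Joules: KE = 5535.5 eV = 8.869 × 10^-16 J

λ = h/√(2mKE)
λ = (6.626 × 10^-34 J·s) / √(2 × 3.34 × 10^-27 kg × 8.869 × 10^-16 J)
λ = 2.72 × 10^-13 m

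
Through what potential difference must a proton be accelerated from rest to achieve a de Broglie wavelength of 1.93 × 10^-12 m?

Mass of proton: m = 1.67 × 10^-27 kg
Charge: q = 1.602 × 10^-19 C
220 V

From λ = h/√(2mqV), we solve for V:

λ² = h²/(2mqV)
V = h²/(2mqλ²)
V = (6.626 × 10^-34 J·s)² / (2 × 1.67 × 10^-27 kg × 1.602 × 10^-19 C × (1.93 × 10^-12 m)²)
V = 220 V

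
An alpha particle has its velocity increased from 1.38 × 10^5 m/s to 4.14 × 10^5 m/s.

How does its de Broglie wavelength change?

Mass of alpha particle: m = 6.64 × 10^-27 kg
The wavelength decreases by a factor of 3.

Using λ = h/(mv):

Initial wavelength: λ₁ = h/(mv₁) = 7.23 × 10^-13 m
Final wavelength: λ₂ = h/(mv₂) = 2.41 × 10^-13 m

Since λ ∝ 1/v, when velocity increases by a factor of 3, the wavelength decreases by a factor of 3.

λ₂/λ₁ = v₁/v₂ = 1/3

The wavelength decreases by a factor of 3.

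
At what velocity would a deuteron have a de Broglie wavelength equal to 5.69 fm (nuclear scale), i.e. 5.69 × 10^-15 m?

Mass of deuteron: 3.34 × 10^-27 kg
3.49 × 10^7 m/s

From λ = h/(mv), solve for v:

v = h/(mλ)
v = (6.626 × 10^-34 J·s) / (3.34 × 10^-27 kg × 5.69 × 10^-15 m)
v = 3.49 × 10^7 m/s

Note: This velocity is 11.6% of the speed of light, so relativistic corrections would be needed for a more accurate calculation.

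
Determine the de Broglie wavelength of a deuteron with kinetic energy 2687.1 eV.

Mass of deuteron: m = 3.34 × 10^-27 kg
3.91 × 10^-13 m

Using λ = h/√(2mKE):

First convert KE to Joules: KE = 2687.1 eV = 4.305 × 10^-16 J

λ = h/√(2mKE)
λ = (6.626 × 10^-34 J·s) / √(2 × 3.34 × 10^-27 kg × 4.305 × 10^-16 J)
λ = 3.91 × 10^-13 m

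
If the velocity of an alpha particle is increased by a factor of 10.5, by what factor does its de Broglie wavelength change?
The wavelength decreases by a factor of 10.5.

From λ = h/(mv), the wavelength is inversely proportional to velocity:

λ ∝ 1/v

If v → 10.5v, then λ → λ/10.5

When velocity is increased by a factor of 10.5, the wavelength decreases by a factor of 10.5.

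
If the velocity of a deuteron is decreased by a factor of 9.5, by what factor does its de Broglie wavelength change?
The wavelength increases by a factor of 9.5.

From λ = h/(mv), the wavelength is inversely proportional to velocity:

λ ∝ 1/v

If v → v/9.5, then λ → 9.5λ

When velocity is decreased by a factor of 9.5, the wavelength increases by a factor of 9.5.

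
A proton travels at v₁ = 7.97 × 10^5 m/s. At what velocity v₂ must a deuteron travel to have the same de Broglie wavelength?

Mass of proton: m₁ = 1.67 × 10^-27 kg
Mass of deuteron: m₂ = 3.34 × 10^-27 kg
v₂ = 3.98 × 10^5 m/s

For equal de Broglie wavelengths: λ₁ = λ₂

h/(m₁v₁) = h/(m₂v₂)
m₁v₁ = m₂v₂
v₂ = v₁ · (m₁/m₂)

v₂ = 7.97 × 10^5 m/s × (1.67 × 10^-27 kg / 3.34 × 10^-27 kg)
v₂ = 3.98 × 10^5 m/s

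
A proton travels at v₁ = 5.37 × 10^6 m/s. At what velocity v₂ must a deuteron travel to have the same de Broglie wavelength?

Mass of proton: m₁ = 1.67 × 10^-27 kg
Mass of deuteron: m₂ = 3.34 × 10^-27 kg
v₂ = 2.68 × 10^6 m/s

For equal de Broglie wavelengths: λ₁ = λ₂

h/(m₁v₁) = h/(m₂v₂)
m₁v₁ = m₂v₂
v₂ = v₁ · (m₁/m₂)

v₂ = 5.37 × 10^6 m/s × (1.67 × 10^-27 kg / 3.34 × 10^-27 kg)
v₂ = 2.68 × 10^6 m/s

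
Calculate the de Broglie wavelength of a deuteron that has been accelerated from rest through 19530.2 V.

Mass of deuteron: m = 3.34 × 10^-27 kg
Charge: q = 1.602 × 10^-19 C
1.45 × 10^-13 m

When a particle is accelerated through voltage V, it gains kinetic energy KE = qV.

The de Broglie wavelength is then λ = h/√(2mqV):

λ = h/√(2mqV)
λ = (6.626 × 10^-34 J·s) / √(2 × 3.34 × 10^-27 kg × 1.602 × 10^-19 C × 19530.2 V)
λ = 1.45 × 10^-13 m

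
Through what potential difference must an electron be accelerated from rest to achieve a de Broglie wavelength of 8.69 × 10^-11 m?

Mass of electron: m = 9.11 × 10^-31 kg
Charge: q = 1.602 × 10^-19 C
199 V

From λ = h/√(2mqV), we solve for V:

λ² = h²/(2mqV)
V = h²/(2mqλ²)
V = (6.626 × 10^-34 J·s)² / (2 × 9.11 × 10^-31 kg × 1.602 × 10^-19 C × (8.69 × 10^-11 m)²)
V = 199 V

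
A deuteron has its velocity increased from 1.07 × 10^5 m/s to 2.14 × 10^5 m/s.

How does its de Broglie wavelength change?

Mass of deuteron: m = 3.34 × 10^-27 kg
The wavelength decreases by a factor of 2.

Using λ = h/(mv):

Initial wavelength: λ₁ = h/(mv₁) = 1.85 × 10^-12 m
Final wavelength: λ₂ = h/(mv₂) = 9.27 × 10^-13 m

Since λ ∝ 1/v, when velocity increases by a factor of 2, the wavelength decreases by a factor of 2.

λ₂/λ₁ = v₁/v₂ = 1/2

The wavelength decreases by a factor of 2.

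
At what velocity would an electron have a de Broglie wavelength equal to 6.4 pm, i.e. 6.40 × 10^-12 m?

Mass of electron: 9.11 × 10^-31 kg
1.14 × 10^8 m/s

From λ = h/(mv), solve for v:

v = h/(mλ)
v = (6.626 × 10^-34 J·s) / (9.11 × 10^-31 kg × 6.40 × 10^-12 m)
v = 1.14 × 10^8 m/s

Note: This velocity is 37.9% of the speed of light, so relativistic corrections would be needed for a more accurate calculation.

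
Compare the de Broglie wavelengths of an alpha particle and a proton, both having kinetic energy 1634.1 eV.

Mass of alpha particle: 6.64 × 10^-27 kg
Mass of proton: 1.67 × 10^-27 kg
The proton has the longer wavelength.

Using λ = h/√(2mKE):

For alpha particle: λ₁ = h/√(2m₁KE) = 3.55 × 10^-13 m
For proton: λ₂ = h/√(2m₂KE) = 7.09 × 10^-13 m

Since λ ∝ 1/√m at constant kinetic energy, the lighter particle has the longer wavelength.

The proton has the longer de Broglie wavelength.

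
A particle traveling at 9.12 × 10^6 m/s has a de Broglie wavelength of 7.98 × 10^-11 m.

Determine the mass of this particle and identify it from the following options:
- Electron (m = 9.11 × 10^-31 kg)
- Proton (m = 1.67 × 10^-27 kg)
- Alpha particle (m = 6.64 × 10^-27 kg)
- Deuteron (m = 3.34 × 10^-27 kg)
The particle is an electron.

From λ = h/(mv), solve for mass:

m = h/(λv)
m = (6.626 × 10^-34 J·s) / (7.98 × 10^-11 m × 9.12 × 10^6 m/s)
m = 9.10 × 10^-31 kg

Comparing with the listed masses, this is closest to an electron.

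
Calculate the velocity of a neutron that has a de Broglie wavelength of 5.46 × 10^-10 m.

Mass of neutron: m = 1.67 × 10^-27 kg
7.27 × 10^2 m/s

From the de Broglie relation λ = h/(mv), we solve for v:

v = h/(mλ)
v = (6.626 × 10^-34 J·s) / (1.67 × 10^-27 kg × 5.46 × 10^-10 m)
v = 7.27 × 10^2 m/s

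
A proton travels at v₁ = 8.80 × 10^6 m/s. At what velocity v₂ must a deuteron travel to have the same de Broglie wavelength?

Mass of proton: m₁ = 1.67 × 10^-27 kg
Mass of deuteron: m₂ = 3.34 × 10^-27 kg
v₂ = 4.40 × 10^6 m/s

For equal de Broglie wavelengths: λ₁ = λ₂

h/(m₁v₁) = h/(m₂v₂)
m₁v₁ = m₂v₂
v₂ = v₁ · (m₁/m₂)

v₂ = 8.80 × 10^6 m/s × (1.67 × 10^-27 kg / 3.34 × 10^-27 kg)
v₂ = 4.40 × 10^6 m/s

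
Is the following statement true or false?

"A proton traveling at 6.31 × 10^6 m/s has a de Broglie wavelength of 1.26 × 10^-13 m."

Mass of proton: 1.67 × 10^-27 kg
False

The claim is incorrect.

Using λ = h/(mv):
λ = (6.626 × 10^-34 J·s) / (1.67 × 10^-27 kg × 6.31 × 10^6 m/s)
λ = 6.29 × 10^-14 m

The actual wavelength differs from the claimed 1.26 × 10^-13 m.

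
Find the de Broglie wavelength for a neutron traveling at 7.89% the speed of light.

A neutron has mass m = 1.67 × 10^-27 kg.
1.68 × 10^-14 m

Using the de Broglie relation λ = h/(mv):

v = 7.89% × c = 2.365 × 10^7 m/s

λ = h/(mv)
λ = (6.626 × 10^-34 J·s) / (1.67 × 10^-27 kg × 2.365 × 10^7 m/s)
λ = 1.68 × 10^-14 m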